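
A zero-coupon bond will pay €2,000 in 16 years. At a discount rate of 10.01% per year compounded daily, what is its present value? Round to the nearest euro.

€403

Growth factor = (1 + 0.1001/365)^5840 ≈ 4.959874428.
P = 2,000/4.959874428 ≈ 403.2360.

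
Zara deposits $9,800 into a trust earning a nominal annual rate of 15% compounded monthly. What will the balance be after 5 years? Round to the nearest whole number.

$20,650

Growth factor = (1 + 0.0125)^60 ≈ 2.107181347.
A ≈ 9,800 × 2.107181347 ≈ 20,650.3772.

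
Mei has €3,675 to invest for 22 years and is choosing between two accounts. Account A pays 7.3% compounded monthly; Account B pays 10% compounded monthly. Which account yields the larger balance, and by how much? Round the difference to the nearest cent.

Account A growth factor: (1 + 0.073/12)^264 ≈ 4.958656338; balance ≈ 18,223.0620.
Account B growth factor: (1 + 0.1/12)^264 ≈ 8.9431148263; balance ≈ 32,865.9470.
Account B is larger by 14,642.8849.

Account B, by €14,642.88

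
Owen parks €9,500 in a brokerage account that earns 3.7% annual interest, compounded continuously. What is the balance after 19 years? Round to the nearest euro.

A = P·e^(rt) = 9,500·e^(0.037·19) = 9,500·e^0.703.
e^0.703 ≈ 2.0198030365, so A ≈ 19,188.1288.

€19,188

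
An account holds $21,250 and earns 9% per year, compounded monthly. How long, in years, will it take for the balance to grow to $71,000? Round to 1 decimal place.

(1 + 0.0075)^(12t) = 71,000/21,250 = 3.3412.
12t·ln(1 + 0.0075) = ln(3.3412); 12t = 1.2063/0.00747201 ≈ 161.4455.
t ≈ 13.4538 years.

13.5 years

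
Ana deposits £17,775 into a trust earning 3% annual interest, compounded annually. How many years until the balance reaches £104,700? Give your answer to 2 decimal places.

59.99 years

We need (1 + 0.03)^t = 5.8903, so t = ln 5.8903 / ln 1.03 ≈ 59.9925.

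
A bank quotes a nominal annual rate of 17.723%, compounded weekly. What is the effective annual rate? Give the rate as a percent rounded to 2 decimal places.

19.35%

One year is 52 periods at 0.00340827 each: (1 + 0.00340827)^52 ≈ 1.193546.
EAR = 1.193546 − 1 ≈ 19.35459%.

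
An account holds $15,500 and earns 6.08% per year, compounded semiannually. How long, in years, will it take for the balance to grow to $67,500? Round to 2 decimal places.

(1 + 0.0304)^(2t) = 67,500/15,500 = 4.3548.
2t·ln(1 + 0.0304) = ln(4.3548); 2t = 1.4713/0.0299471 ≈ 49.1296.
t ≈ 24.5648 years.

24.56 years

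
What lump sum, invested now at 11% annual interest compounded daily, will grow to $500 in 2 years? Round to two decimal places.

$401.27

Growth factor = (1 + 0.11/365)^730 ≈ 1.24603543.
P = 500/1.24603543 ≈ 401.2727.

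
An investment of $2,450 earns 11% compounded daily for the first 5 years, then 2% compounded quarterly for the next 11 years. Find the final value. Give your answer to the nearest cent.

After 5 years at 11%: 2,450 × 1.733109406 ≈ 4,246.1180.
Then 11 years at 2%: 4,246.1180 × 1.245393852 ≈ 5,288.0893.

$5,288.09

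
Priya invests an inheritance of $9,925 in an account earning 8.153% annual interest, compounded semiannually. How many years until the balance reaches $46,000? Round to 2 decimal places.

(1 + 0.040765)^(2t) = 46,000/9,925 = 4.6348.
2t·ln(1 + 0.040765) = ln(4.6348); 2t = 1.5336/0.039956 ≈ 38.3818.
t ≈ 19.1909 years.

19.19 years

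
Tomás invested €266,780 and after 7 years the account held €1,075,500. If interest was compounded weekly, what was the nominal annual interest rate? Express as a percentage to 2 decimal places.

19.95%

(1 + r/52)^364 = 1,075,500/266,780 = 4.03141.
1 + r/52 = 4.03141^(1/364) ≈ 1.003837, so r/52 ≈ 0.00383733.
r ≈ 52·0.00383733 = 19.95414%.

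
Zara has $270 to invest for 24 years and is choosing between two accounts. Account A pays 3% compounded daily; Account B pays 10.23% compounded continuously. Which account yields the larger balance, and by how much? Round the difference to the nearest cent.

Account B, by $2,590.49

Account A growth factor: (1 + 0.03/365)^8760 ≈ 2.05437243; balance ≈ 554.6806.
Account B growth factor: e^(0.1023·24) = e^2.4552 ≈ 11.64876307; balance ≈ 3,145.1660.
Account B is larger by 2,590.4855.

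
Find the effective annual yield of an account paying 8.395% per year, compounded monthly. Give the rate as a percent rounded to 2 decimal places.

One year is 12 periods at 0.00699583 each: (1 + 0.00699583)^12 ≈ 1.087257.
EAR = 1.087257 − 1 ≈ 8.72567%.

8.73%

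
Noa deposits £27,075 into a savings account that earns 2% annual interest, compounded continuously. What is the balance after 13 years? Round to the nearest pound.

£35,114

A = P·e^(rt) = 27,075·e^(0.02·13) = 27,075·e^0.26.
e^0.26 ≈ 1.2969300867, so A ≈ 35,114.3821.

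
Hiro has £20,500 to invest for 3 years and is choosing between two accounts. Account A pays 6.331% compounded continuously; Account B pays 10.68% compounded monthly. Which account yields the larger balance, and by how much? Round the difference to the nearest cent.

Account B, by £3,414.53

A: e^(0.06331·3) = e^0.18993 ≈ 1.2091649531, so 20,500 × 1.2091649531 ≈ 24,787.8815.
B: (1 + 0.0089)^36 ≈ 1.3757274195, so 20,500 × 1.3757274195 ≈ 28,202.4121.
Difference ≈ 3,414.5306 in favor of B.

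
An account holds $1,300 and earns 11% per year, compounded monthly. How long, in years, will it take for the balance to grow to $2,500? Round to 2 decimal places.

5.97 years

We need (1 + 0.00916667)^(12t) = 1.9231, so 12t = ln 1.9231 / ln 1.009167 ≈ 71.6639.
t ≈ 71.6639/12 = 5.9720 years.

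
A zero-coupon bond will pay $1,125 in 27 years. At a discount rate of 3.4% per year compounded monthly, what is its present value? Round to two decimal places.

$449.81

Periodic rate = 3.4%/12 = 0.00283333; 324 periods.
P = 1,125/(1 + 0.034/12)^324 ≈ 1,125/2.50102826 ≈ 449.8150.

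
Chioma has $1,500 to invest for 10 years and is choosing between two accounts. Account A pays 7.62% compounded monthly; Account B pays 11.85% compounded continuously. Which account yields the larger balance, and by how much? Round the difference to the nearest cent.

Account B, by $1,699.93

A: (1 + 0.00635)^120 ≈ 2.13740151, so 1,500 × 2.13740151 ≈ 3,206.1023.
B: e^(0.1185·10) = e^1.185 ≈ 3.270686821, so 1,500 × 3.270686821 ≈ 4,906.0302.
Difference ≈ 1,699.9280 in favor of B.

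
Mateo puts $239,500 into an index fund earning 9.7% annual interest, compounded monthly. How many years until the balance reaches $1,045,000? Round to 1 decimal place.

(1 + 0.00808333)^(12t) = 1,045,000/239,500 = 4.3633.
12t·ln(1 + 0.00808333) = ln(4.3633); 12t = 1.4732/0.00805084 ≈ 182.9895.
t ≈ 15.2491 years.

15.2 years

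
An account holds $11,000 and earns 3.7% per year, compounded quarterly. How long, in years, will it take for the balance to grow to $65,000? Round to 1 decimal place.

(1 + 0.00925)^(4t) = 65,000/11,000 = 5.9091.
4t·ln(1 + 0.00925) = ln(5.9091); 4t = 1.7765/0.00920748 ≈ 192.9401.
t ≈ 48.2350 years.

48.2 years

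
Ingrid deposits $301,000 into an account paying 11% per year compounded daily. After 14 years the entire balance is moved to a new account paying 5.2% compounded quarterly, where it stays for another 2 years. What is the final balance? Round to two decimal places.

Phase 1: 301,000·(1 + 0.11/365)^5110 ≈ 1,403,715.9602.
Phase 2: 1,403,715.9602·(1 + 0.013)^8 ≈ 1,556,520.3417.

$1,556,520.34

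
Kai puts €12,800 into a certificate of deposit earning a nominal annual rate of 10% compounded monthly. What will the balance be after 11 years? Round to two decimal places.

€38,278.45

Growth factor = (1 + 0.1/12)^132 ≈ 2.9905041091.
A ≈ 12,800 × 2.9905041091 ≈ 38,278.4526.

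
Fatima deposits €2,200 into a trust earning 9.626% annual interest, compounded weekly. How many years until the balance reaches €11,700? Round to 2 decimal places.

(1 + 0.00185115)^(52t) = 11,700/2,200 = 5.3182.
52t·ln(1 + 0.00185115) = ln(5.3182); 52t = 1.6711/0.00184944 ≈ 903.5866.
t ≈ 17.3767 years.

17.38 years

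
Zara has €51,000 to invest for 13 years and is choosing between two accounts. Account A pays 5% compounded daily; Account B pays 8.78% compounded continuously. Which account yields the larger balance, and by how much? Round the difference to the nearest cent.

Account B, by €62,000.36

A: (1 + 0.05/365)^4745 ≈ 1.9154555578, so 51,000 × 1.9154555578 ≈ 97,688.2334.
B: e^(0.0878·13) = e^1.1414 ≈ 3.13114890656, so 51,000 × 3.13114890656 ≈ 159,688.5942.
Difference ≈ 62,000.3608 in favor of B.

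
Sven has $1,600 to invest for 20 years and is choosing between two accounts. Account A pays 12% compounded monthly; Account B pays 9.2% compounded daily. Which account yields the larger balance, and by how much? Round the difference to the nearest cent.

Account A growth factor: (1 + 0.01)^240 ≈ 10.892553654; balance ≈ 17,428.0858.
Account B growth factor: (1 + 0.092/365)^7300 ≈ 6.2950785687; balance ≈ 10,072.1257.
Account A is larger by 7,355.9601.

Account A, by $7,355.96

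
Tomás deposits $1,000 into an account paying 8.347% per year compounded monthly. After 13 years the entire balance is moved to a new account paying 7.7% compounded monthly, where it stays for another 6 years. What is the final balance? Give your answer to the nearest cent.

$4,673.36

Phase 1: 1,000·(1 + 0.08347/12)^156 ≈ 2,948.6678.
Phase 2: 2,948.6678·(1 + 0.077/12)^72 ≈ 4,673.3565.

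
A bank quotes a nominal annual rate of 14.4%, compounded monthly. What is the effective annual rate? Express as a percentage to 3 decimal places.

One year is 12 periods at 0.012 each: (1 + 0.012)^12 ≈ 1.153895.
EAR = 1.153895 − 1 ≈ 15.38946%.

15.389%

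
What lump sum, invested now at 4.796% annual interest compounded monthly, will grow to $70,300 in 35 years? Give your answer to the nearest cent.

$13,164.41

Growth factor = (1 + 0.04796/12)^420 ≈ 5.3401540912.
P = 70,300/5.3401540912 ≈ 13,164.4141.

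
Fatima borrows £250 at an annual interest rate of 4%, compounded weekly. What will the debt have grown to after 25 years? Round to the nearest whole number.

Growth factor = (1 + 0.04/52)^1300 ≈ 2.71723707.
A ≈ 250 × 2.71723707 ≈ 679.3093.

£679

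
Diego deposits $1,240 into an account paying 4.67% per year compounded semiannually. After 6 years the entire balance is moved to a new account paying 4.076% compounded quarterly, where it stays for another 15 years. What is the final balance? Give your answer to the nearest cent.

Phase 1: 1,240·(1 + 0.02335)^12 ≈ 1,635.7315.
Phase 2: 1,635.7315·(1 + 0.01019)^60 ≈ 3,005.3559.

$3,005.36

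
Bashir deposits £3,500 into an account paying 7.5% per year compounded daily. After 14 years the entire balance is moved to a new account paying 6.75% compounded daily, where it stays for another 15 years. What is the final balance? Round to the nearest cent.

£27,524.09

After 14 years at 7.5%: 3,500 × 2.8573429029 ≈ 10,000.7002.
Then 15 years at 6.75%: 10,000.7002 × 2.7522159576 ≈ 27,524.0866.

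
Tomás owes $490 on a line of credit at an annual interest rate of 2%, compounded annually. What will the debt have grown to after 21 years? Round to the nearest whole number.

$743

Growth factor = (1 + 0.02)^21 ≈ 1.51566634.
A ≈ 490 × 1.51566634 ≈ 742.6765.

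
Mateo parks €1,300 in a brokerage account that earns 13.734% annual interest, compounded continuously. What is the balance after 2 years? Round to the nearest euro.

A = P·e^(rt) = 1,300·e^(0.13734·2) = 1,300·e^0.27468.
e^0.27468 ≈ 1.316109452, so A ≈ 1,710.9423.

€1,711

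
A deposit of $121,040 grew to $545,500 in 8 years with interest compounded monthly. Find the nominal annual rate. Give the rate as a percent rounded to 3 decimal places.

The 96-period growth factor is 545,500/121,040 = 4.50677.
r/12 = 4.50677^(1/96) − 1 ≈ 0.0158068, so r ≈ 12·0.0158068 = 18.96812%.

18.968%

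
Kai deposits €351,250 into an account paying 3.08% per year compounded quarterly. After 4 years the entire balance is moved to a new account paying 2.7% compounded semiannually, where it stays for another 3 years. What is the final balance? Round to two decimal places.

Phase 1: 351,250·(1 + 0.0077)^16 ≈ 397,115.1629.
Phase 2: 397,115.1629·(1 + 0.0135)^6 ≈ 430,386.8446.

€430,386.84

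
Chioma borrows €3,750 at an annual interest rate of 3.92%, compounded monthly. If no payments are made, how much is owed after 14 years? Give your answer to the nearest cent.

Periodic rate = 3.92%/12 = 0.00326667; periods = 12·14 = 168.
A = 3,750·(1 + 0.0392/12)^168 ≈ 3,750·1.729626647 ≈ 6,486.0999.

€6,486.10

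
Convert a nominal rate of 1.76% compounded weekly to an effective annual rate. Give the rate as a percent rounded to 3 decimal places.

1.775%

One year is 52 periods at 0.000338462 each: (1 + 0.000338462)^52 ≈ 1.017753.
EAR = 1.017753 − 1 ≈ 1.77528%.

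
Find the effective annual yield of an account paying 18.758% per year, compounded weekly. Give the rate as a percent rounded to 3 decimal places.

20.592%

One year is 52 periods at 0.00360731 each: (1 + 0.00360731)^52 ≈ 1.20592.
EAR = 1.20592 − 1 ≈ 20.59197%.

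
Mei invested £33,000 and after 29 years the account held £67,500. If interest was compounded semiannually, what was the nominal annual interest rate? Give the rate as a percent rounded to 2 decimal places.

2.48%

The 58-period growth factor is 67,500/33,000 = 2.04545.
r/2 = 2.04545^(1/58) − 1 ≈ 0.0124147, so r ≈ 2·0.0124147 = 2.48294%.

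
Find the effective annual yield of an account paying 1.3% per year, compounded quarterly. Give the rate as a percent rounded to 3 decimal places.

1.306%

EAR = (1 + 1.3%/4)^4 − 1 = (1 + 0.00325)^4 − 1.
(1 + 0.00325)^4 ≈ 1.013064, so EAR ≈ 1.30635%.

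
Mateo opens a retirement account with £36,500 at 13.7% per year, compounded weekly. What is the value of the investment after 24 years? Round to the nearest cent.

Growth factor = (1 + 0.137/52)^1248 ≈ 26.6736526177.
A ≈ 36,500 × 26.6736526177 ≈ 973,588.3205.

£973,588.32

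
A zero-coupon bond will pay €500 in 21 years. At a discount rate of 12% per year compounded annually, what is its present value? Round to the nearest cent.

Annual rate = 12% = 0.12; 21 periods.
P = 500/(1 + 0.12)^21 ≈ 500/10.8038483 ≈ 46.2798.

€46.28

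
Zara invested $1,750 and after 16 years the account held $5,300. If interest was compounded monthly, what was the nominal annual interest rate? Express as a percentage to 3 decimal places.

(1 + r/12)^192 = 5,300/1,750 = 3.02857.
1 + r/12 = 3.02857^(1/192) ≈ 1.005788, so r/12 ≈ 0.00578799.
r ≈ 12·0.00578799 = 6.94559%.

6.946%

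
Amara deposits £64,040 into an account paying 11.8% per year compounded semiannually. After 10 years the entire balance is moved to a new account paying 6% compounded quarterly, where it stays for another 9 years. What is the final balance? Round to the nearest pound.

Phase 1: 64,040·(1 + 0.059)^20 ≈ 201,544.3025.
Phase 2: 201,544.3025·(1 + 0.015)^36 ≈ 344,467.3360.

£344,467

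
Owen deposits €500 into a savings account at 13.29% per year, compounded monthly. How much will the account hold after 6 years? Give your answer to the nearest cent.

€1,105.03

Periodic rate = 13.29%/12 = 0.011075; periods = 12·6 = 72.
A = 500·(1 + 0.011075)^72 ≈ 500·2.210053517 ≈ 1,105.0268.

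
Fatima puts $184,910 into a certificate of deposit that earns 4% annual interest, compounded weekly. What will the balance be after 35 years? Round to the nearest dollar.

$749,444

Periodic rate = 4%/52 = 0.000769231; periods = 52·35 = 1820.
A = 184,910·(1 + 0.04/52)^1820 ≈ 184,910·4.05301810394 ≈ 749,443.5776.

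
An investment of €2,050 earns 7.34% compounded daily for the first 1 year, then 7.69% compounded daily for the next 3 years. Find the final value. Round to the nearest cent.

After 1 years at 7.34%: 2,050 × 1.076152974 ≈ 2,206.1136.
Then 3 years at 7.69%: 2,206.1136 × 1.259450734 ≈ 2,778.4914.

€2,778.49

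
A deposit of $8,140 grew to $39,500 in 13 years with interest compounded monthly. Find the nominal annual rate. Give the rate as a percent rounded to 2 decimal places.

The 156-period growth factor is 39,500/8,140 = 4.85258.
r/12 = 4.85258^(1/156) − 1 ≈ 0.0101765, so r ≈ 12·0.0101765 = 12.21180%.

12.21%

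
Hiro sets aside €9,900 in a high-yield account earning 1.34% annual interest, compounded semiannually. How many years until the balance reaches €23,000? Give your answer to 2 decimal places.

We need (1 + 0.0067)^(2t) = 2.3232, so 2t = ln 2.3232 / ln 1.0067 ≈ 126.2359.
t ≈ 126.2359/2 = 63.1179 years.

63.12 years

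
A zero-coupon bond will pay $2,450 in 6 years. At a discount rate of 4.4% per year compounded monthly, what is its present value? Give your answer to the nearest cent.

Growth factor = (1 + 0.044/12)^72 ≈ 1.301499654.
P = 2,450/1.301499654 ≈ 1,882.4438.

$1,882.44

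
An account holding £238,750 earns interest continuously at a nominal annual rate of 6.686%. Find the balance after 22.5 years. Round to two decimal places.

£1,074,667.92

A = P·e^(rt) = 238,750·e^(0.06686·22.5) = 238,750·e^1.50435.
e^1.50435 ≈ 4.501226881725, so A ≈ 1,074,667.9180.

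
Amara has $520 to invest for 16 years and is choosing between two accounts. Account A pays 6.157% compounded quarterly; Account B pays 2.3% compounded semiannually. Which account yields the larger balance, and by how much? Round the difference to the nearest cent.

A: (1 + 0.0153925)^64 ≈ 2.658109575, so 520 × 2.658109575 ≈ 1,382.2170.
B: (1 + 0.0115)^32 ≈ 1.44181118, so 520 × 1.44181118 ≈ 749.7418.
Difference ≈ 632.4752 in favor of A.

Account A, by $632.48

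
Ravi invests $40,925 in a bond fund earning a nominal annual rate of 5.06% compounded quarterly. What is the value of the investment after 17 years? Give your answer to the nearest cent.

Periodic rate = 5.06%/4 = 0.01265; periods = 4·17 = 68.
A = 40,925·(1 + 0.01265)^68 ≈ 40,925·2.3509151734 ≈ 96,211.2035.

$96,211.20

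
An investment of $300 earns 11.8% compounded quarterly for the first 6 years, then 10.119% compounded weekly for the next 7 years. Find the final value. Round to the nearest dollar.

$1,223

After 6 years at 11.8%: 300 × 2.00924281 ≈ 602.7728.
Then 7 years at 10.119%: 602.7728 × 2.029200151 ≈ 1,223.1467.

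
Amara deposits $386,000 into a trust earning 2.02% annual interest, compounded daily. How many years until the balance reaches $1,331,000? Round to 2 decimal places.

61.28 years

(1 + 0.0000553425)^(365t) = 1,331,000/386,000 = 3.4482.
365t·ln(1 + 0.0000553425) = ln(3.4482); 365t = 1.2378/5.53409e-05 ≈ 22367.6825.
t ≈ 61.2813 years.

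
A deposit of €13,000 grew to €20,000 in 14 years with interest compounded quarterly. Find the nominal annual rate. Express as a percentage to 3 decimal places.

3.089%

The 56-period growth factor is 20,000/13,000 = 1.53846.
r/4 = 1.53846^(1/56) − 1 ≈ 0.00772222, so r ≈ 4·0.00772222 = 3.08889%.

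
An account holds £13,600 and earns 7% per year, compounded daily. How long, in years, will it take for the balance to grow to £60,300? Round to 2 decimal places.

(1 + 0.000191781)^(365t) = 60,300/13,600 = 4.4338.
365t·ln(1 + 0.000191781) = ln(4.4338); 365t = 1.4893/0.000191762 ≈ 7766.1838.
t ≈ 21.2772 years.

21.28 years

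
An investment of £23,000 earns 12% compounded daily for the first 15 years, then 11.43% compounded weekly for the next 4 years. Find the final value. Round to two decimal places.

After 15 years at 12%: 23,000 × 6.04785808866 ≈ 139,100.7360.
Then 4 years at 11.43%: 139,100.7360 × 1.57885240112 ≈ 219,619.5311.

£219,619.53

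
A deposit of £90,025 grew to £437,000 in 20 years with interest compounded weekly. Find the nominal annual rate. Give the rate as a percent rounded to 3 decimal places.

7.905%

(1 + r/52)^1040 = 437,000/90,025 = 4.85421.
1 + r/52 = 4.85421^(1/1040) ≈ 1.00152, so r/52 ≈ 0.00152024.
r ≈ 52·0.00152024 = 7.90523%.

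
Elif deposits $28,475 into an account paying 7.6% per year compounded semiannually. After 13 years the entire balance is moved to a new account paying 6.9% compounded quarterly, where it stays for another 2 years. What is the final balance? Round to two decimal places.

After 13 years at 7.6%: 28,475 × 2.637127887 ≈ 75,092.2166.
Then 2 years at 6.9%: 75,092.2166 × 1.1466254797 ≈ 86,102.6489.

$86,102.65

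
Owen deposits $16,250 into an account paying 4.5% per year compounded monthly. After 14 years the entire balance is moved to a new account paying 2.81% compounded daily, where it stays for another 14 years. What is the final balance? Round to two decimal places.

Phase 1: 16,250·(1 + 0.00375)^168 ≈ 30,475.2416.
Phase 2: 30,475.2416·(1 + 0.0281/365)^5110 ≈ 45,163.9617.

$45,163.96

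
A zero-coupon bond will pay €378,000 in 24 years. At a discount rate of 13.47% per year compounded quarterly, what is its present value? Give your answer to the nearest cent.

Growth factor = (1 + 0.033675)^96 ≈ 24.036167616.
P = 378,000/24.036167616 ≈ 15,726.3007.

€15,726.30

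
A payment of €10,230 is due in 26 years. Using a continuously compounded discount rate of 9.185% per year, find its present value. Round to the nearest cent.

€939.15

P = A·e^(−rt) = 10,230·e^(−2.3881).
e^(−2.3881) ≈ 0.091803945773, so P ≈ 939.1544.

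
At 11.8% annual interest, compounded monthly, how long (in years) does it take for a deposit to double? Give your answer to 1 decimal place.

5.9 years

(1 + 0.00983333)^(12t) = 2.
12t = ln 2 / ln(1 + 0.00983333) ≈ 0.69315/0.0097853 ≈ 70.8356.
t ≈ 5.9030.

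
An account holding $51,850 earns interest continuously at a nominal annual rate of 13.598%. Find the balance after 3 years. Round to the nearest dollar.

A = P·e^(rt) = 51,850·e^(0.13598·3) = 51,850·e^0.40794.
e^0.40794 ≈ 1.5037169354, so A ≈ 77,967.7231.

$77,968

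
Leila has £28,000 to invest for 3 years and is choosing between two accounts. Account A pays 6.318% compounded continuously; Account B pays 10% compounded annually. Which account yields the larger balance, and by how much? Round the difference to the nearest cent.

Account B, by £3,424.58

Account A growth factor: e^(0.06318·3) = e^0.18954 ≈ 1.2086934708; balance ≈ 33,843.4172.
Account B growth factor: (1 + 0.1)^3 ≈ 1.331; balance ≈ 37,268.0000.
Account B is larger by 3,424.5828.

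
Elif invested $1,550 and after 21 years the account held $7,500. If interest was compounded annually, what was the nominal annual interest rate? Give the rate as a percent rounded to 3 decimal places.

The 21-period growth factor is 7,500/1,550 = 4.83871.
r = 4.83871^(1/21) − 1 ≈ 0.0779687, i.e. 7.79687%.

7.797%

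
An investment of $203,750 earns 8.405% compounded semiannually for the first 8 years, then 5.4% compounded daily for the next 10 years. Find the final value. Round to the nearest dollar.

Phase 1: 203,750·(1 + 0.042025)^16 ≈ 393,684.0634.
Phase 2: 393,684.0634·(1 + 0.054/365)^3650 ≈ 675,537.5719.

$675,538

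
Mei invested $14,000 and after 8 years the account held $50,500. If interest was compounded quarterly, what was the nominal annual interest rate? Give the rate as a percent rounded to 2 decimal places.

16.36%

(1 + r/4)^32 = 50,500/14,000 = 3.60714.
1 + r/4 = 3.60714^(1/32) ≈ 1.040906, so r/4 ≈ 0.0409056.
r ≈ 4·0.0409056 = 16.36225%.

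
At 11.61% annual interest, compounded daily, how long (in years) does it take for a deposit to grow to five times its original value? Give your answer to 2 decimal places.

13.86 years

(1 + 0.000318082)^(365t) = 5.
365t = ln 5 / ln(1 + 0.000318082) ≈ 1.6094/0.000318032 ≈ 5060.6224.
t ≈ 13.8647.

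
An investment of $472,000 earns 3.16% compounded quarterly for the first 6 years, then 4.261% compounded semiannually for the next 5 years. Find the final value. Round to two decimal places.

$703,906.97

After 6 years at 3.16%: 472,000 × 1.20786580056 ≈ 570,112.6579.
Then 5 years at 4.261%: 570,112.6579 × 1.23468047648 ≈ 703,906.9681.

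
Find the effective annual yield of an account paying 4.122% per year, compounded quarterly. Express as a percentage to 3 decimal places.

EAR = (1 + 4.122%/4)^4 − 1 = (1 + 0.010305)^4 − 1.
(1 + 0.010305)^4 ≈ 1.041862, so EAR ≈ 4.18615%.

4.186%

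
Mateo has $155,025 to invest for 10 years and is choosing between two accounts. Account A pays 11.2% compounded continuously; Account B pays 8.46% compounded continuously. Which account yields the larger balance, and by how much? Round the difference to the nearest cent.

A: e^(0.112·10) = e^1.12 ≈ 3.06485420329, so 155,025 × 3.06485420329 ≈ 475,129.0229.
B: e^(0.0846·10) = e^0.846 ≈ 2.33030695676, so 155,025 × 2.33030695676 ≈ 361,255.8360.
Difference ≈ 113,873.1869 in favor of A.

Account A, by $113,873.19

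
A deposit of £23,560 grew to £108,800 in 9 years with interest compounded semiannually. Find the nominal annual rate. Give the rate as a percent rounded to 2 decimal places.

17.74%

(1 + r/2)^18 = 108,800/23,560 = 4.618.
1 + r/2 = 4.618^(1/18) ≈ 1.088715, so r/2 ≈ 0.0887147.
r ≈ 2·0.0887147 = 17.74294%.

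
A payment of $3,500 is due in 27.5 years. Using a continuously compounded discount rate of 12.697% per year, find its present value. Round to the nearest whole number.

$107

P = A·e^(−rt) = 3,500·e^(−3.491675).
e^(−3.491675) ≈ 0.03044982597, so P ≈ 106.5744.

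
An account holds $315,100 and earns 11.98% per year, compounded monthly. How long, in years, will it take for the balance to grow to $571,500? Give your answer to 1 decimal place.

5.0 years

(1 + 0.00998333)^(12t) = 571,500/315,100 = 1.8137.
12t·ln(1 + 0.00998333) = ln(1.8137); 12t = 0.59537/0.00993383 ≈ 59.9340.
t ≈ 4.9945 years.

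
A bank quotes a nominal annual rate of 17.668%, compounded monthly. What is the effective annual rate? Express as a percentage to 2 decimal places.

19.17%

EAR = (1 + 17.668%/12)^12 − 1 = (1 + 0.0147233)^12 − 1.
(1 + 0.0147233)^12 ≈ 1.191713, so EAR ≈ 19.17132%.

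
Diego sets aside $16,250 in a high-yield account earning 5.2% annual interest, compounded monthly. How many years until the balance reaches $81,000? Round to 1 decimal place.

We need (1 + 0.00433333)^(12t) = 4.9846, so 12t = ln 4.9846 / ln 1.004333 ≈ 371.5002.
t ≈ 371.5002/12 = 30.9583 years.

31.0 years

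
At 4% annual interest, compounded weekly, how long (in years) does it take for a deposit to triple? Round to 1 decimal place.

27.5 years

(1 + 0.000769231)^(52t) = 3.
52t = ln 3 / ln(1 + 0.000769231) ≈ 1.0986/0.000768935 ≈ 1428.7452.
t ≈ 27.4759.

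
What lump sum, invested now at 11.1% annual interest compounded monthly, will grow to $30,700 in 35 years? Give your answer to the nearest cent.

$642.18

Growth factor = (1 + 0.00925)^420 ≈ 47.80555831.
P = 30,700/47.80555831 ≈ 642.1847.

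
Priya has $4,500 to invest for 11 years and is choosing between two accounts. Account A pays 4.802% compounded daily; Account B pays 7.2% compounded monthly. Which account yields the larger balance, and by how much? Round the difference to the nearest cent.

A: (1 + 0.04802/365)^4015 ≈ 1.695851978, so 4,500 × 1.695851978 ≈ 7,631.3339.
B: (1 + 0.006)^132 ≈ 2.202588944, so 4,500 × 2.202588944 ≈ 9,911.6503.
Difference ≈ 2,280.3164 in favor of B.

Account B, by $2,280.32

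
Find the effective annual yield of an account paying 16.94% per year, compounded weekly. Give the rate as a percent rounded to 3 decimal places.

18.427%

EAR = (1 + 16.94%/52)^52 − 1 = (1 + 0.00325769)^52 − 1.
(1 + 0.00325769)^52 ≈ 1.184268, so EAR ≈ 18.42678%.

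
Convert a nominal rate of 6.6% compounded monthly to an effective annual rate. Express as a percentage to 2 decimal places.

EAR = (1 + 6.6%/12)^12 − 1 = (1 + 0.0055)^12 − 1.
(1 + 0.0055)^12 ≈ 1.068034, so EAR ≈ 6.80336%.

6.80%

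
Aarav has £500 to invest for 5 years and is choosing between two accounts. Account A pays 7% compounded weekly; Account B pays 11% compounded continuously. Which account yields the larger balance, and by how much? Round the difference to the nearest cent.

A: (1 + 0.07/52)^260 ≈ 1.41873359, so 500 × 1.41873359 ≈ 709.3668.
B: e^(0.11·5) = e^0.55 ≈ 1.73325302, so 500 × 1.73325302 ≈ 866.6265.
Difference ≈ 157.2597 in favor of B.

Account B, by £157.26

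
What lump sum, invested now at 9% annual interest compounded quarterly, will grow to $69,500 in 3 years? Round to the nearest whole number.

$53,214

Growth factor = (1 + 0.0225)^12 ≈ 1.3060499899.
P = 69,500/1.3060499899 ≈ 53,213.8896.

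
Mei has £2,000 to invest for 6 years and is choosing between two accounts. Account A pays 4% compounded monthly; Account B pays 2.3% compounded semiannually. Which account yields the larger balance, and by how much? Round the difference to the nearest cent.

Account A, by £247.34

Account A growth factor: (1 + 0.04/12)^72 ≈ 1.270741879; balance ≈ 2,541.4838.
Account B growth factor: (1 + 0.0115)^12 ≈ 1.147071912; balance ≈ 2,294.1438.
Account A is larger by 247.3399.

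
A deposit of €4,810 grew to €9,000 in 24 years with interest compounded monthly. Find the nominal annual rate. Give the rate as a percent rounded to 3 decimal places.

2.613%

(1 + r/12)^288 = 9,000/4,810 = 1.8711.
1 + r/12 = 1.8711^(1/288) ≈ 1.002178, so r/12 ≈ 0.00217781.
r ≈ 12·0.00217781 = 2.61337%.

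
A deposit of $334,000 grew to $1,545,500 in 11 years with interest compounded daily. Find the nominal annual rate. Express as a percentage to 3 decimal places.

13.930%

The 4015-period growth factor is 1,545,500/334,000 = 4.62725.
r/365 = 4.62725^(1/4015) − 1 ≈ 0.000381632, so r ≈ 365·0.000381632 = 13.92958%.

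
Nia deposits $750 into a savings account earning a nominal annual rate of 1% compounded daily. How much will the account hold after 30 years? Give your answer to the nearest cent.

$1,012.39

Growth factor = (1 + 0.01/365)^10950 ≈ 1.34985326.
A ≈ 750 × 1.34985326 ≈ 1,012.3899.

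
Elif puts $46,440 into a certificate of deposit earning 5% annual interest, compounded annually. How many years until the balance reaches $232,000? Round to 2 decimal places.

We need (1 + 0.05)^t = 4.9957, so t = ln 4.9957 / ln 1.05 ≈ 32.9693.

32.97 years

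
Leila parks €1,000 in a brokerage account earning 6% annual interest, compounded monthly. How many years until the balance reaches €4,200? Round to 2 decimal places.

23.98 years

We need (1 + 0.005)^(12t) = 4.2, so 12t = ln 4.2 / ln 1.005 ≈ 287.7339.
t ≈ 287.7339/12 = 23.9778 years.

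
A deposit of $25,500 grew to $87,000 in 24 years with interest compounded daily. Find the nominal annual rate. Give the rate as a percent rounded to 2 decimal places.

(1 + r/365)^8760 = 87,000/25,500 = 3.41176.
1 + r/365 = 3.41176^(1/8760) ≈ 1.00014, so r/365 ≈ 0.000140105.
r ≈ 365·0.000140105 = 5.11382%.

5.11%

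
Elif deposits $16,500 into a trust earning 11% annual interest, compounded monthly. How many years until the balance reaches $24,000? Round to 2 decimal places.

We need (1 + 0.00916667)^(12t) = 1.4545, so 12t = ln 1.4545 / ln 1.009167 ≈ 41.0627.
t ≈ 41.0627/12 = 3.4219 years.

3.42 years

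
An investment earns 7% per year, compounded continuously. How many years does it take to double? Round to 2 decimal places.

9.90 years

e^(0.07t) = 2, so 0.07t = ln 2 ≈ 0.69315.
t ≈ 0.69315/0.07 ≈ 9.9021.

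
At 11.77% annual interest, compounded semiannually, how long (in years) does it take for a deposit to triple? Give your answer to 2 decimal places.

9.61 years

(1 + 0.05885)^(2t) = 3.
2t = ln 3 / ln(1 + 0.05885) ≈ 1.0986/0.0571834 ≈ 19.2121.
t ≈ 9.6060.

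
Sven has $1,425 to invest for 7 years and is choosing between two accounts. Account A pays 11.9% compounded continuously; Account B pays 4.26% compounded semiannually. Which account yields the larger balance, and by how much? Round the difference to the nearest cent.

A: e^(0.119·7) = e^0.833 ≈ 2.300209027, so 1,425 × 2.300209027 ≈ 3,277.7979.
B: (1 + 0.0213)^14 ≈ 1.343218444, so 1,425 × 1.343218444 ≈ 1,914.0863.
Difference ≈ 1,363.7116 in favor of A.

Account A, by $1,363.71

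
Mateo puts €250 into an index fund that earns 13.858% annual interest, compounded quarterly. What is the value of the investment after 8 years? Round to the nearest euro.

€743

Periodic rate = 13.858%/4 = 0.034645; periods = 4·8 = 32.
A = 250·(1 + 0.034645)^32 ≈ 250·2.97388128 ≈ 743.4703.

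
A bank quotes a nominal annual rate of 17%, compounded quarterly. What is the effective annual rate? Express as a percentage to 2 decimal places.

18.11%

One year is 4 periods at 0.0425 each: (1 + 0.0425)^4 ≈ 1.181148.
EAR = 1.181148 − 1 ≈ 18.11478%.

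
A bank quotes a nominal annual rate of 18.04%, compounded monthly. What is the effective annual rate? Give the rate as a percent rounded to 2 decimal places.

One year is 12 periods at 0.0150333 each: (1 + 0.0150333)^12 ≈ 1.196089.
EAR = 1.196089 − 1 ≈ 19.60894%.

19.61%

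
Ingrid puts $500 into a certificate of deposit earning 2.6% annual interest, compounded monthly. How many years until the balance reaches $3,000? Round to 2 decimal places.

We need (1 + 0.00216667)^(12t) = 6, so 12t = ln 6 / ln 1.002167 ≈ 827.8615.
t ≈ 827.8615/12 = 68.9885 years.

68.99 years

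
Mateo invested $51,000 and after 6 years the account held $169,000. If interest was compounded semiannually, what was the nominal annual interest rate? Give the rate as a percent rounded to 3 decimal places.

The 12-period growth factor is 169,000/51,000 = 3.31373.
r/2 = 3.31373^(1/12) − 1 ≈ 0.104993, so r ≈ 2·0.104993 = 20.99869%.

20.999%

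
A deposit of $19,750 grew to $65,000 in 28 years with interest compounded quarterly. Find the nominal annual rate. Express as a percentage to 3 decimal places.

(1 + r/4)^112 = 65,000/19,750 = 3.29114.
1 + r/4 = 3.29114^(1/112) ≈ 1.010693, so r/4 ≈ 0.0106928.
r ≈ 4·0.0106928 = 4.27711%.

4.277%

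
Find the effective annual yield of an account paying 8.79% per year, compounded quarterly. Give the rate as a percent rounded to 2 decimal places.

One year is 4 periods at 0.021975 each: (1 + 0.021975)^4 ≈ 1.09084.
EAR = 1.09084 − 1 ≈ 9.08401%.

9.08%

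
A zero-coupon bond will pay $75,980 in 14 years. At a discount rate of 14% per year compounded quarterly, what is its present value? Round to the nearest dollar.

$11,067

Growth factor = (1 + 0.035)^56 ≈ 6.8653010846.
P = 75,980/6.8653010846 ≈ 11,067.2495.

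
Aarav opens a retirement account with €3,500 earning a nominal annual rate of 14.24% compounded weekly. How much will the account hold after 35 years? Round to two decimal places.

Periodic rate = 14.24%/52 = 0.00273846; periods = 52·35 = 1820.
A = 3,500·(1 + 0.1424/52)^1820 ≈ 3,500·145.06590943 ≈ 507,730.6830.

€507,730.68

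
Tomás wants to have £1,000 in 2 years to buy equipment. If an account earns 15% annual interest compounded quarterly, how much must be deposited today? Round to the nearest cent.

£744.90

Periodic rate = 15%/4 = 0.0375; 8 periods.
P = 1,000/(1 + 0.0375)^8 ≈ 1,000/1.34247078 ≈ 744.8952.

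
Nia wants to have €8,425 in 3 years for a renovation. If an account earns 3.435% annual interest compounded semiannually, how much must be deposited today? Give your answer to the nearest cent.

Periodic rate = 3.435%/2 = 0.017175; 6 periods.
P = 8,425/(1 + 0.017175)^6 ≈ 8,425/1.107577349 ≈ 7,606.6922.

€7,606.69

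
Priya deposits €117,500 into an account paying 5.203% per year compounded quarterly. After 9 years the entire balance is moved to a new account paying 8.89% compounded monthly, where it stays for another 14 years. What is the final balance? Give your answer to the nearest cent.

After 9 years at 5.203%: 117,500 × 1.59241326715 ≈ 187,108.5589.
Then 14 years at 8.89%: 187,108.5589 × 3.45565644489 ≈ 646,582.8974.

€646,582.90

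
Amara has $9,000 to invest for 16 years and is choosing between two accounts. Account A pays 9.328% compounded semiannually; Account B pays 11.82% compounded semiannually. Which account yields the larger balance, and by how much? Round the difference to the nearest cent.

A: (1 + 0.04664)^32 ≈ 4.3004559977, so 9,000 × 4.3004559977 ≈ 38,704.1040.
B: (1 + 0.0591)^32 ≈ 6.2803374164, so 9,000 × 6.2803374164 ≈ 56,523.0367.
Difference ≈ 17,818.9328 in favor of B.

Account B, by $17,818.93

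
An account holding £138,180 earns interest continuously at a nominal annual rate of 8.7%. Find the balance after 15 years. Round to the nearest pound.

£509,565

A = P·e^(rt) = 138,180·e^(0.087·15) = 138,180·e^1.305.
e^1.305 ≈ 3.68768909371, so A ≈ 509,564.8790.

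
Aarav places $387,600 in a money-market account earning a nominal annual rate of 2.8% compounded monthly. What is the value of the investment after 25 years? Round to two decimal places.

$779,894.37

Periodic rate = 2.8%/12 = 0.00233333; periods = 12·25 = 300.
A = 387,600·(1 + 0.028/12)^300 ≈ 387,600·2.01211136577 ≈ 779,894.3654.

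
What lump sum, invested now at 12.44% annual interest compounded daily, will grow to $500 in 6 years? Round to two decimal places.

$237.07

Periodic rate = 12.44%/365 = 0.000340822; 2190 periods.
P = 500/(1 + 0.1244/365)^2190 ≈ 500/2.10912429 ≈ 237.0652.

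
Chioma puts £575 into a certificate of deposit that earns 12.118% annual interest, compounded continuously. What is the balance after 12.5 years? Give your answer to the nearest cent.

£2,615.26

A = P·e^(rt) = 575·e^(0.12118·12.5) = 575·e^1.51475.
e^1.51475 ≈ 4.548283914, so A ≈ 2,615.2633.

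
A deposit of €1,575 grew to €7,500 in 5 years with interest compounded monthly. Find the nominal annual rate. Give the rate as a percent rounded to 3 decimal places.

The 60-period growth factor is 7,500/1,575 = 4.7619.
r/12 = 4.7619^(1/60) − 1 ≈ 0.026352, so r ≈ 12·0.026352 = 31.62243%.

31.622%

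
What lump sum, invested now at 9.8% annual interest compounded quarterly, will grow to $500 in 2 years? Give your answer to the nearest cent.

$411.98

Periodic rate = 9.8%/4 = 0.0245; 8 periods.
P = 500/(1 + 0.0245)^8 ≈ 500/1.21365626 ≈ 411.9783.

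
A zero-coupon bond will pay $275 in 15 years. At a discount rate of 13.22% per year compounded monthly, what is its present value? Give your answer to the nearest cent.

Growth factor = (1 + 0.1322/12)^180 ≈ 7.18615704.
P = 275/7.18615704 ≈ 38.2680.

$38.27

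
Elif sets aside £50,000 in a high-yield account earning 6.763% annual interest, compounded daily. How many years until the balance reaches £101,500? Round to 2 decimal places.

10.47 years

We need (1 + 0.000185288)^(365t) = 2.03, so 365t = ln 2.03 / ln 1.000185 ≈ 3821.6325.
t ≈ 3821.6325/365 = 10.4702 years.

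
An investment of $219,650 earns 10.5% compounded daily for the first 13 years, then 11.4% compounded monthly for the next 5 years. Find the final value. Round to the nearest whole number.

After 13 years at 10.5%: 219,650 × 3.91495447894 ≈ 859,919.7513.
Then 5 years at 11.4%: 859,919.7513 × 1.763515969537 ≈ 1,516,482.2139.

$1,516,482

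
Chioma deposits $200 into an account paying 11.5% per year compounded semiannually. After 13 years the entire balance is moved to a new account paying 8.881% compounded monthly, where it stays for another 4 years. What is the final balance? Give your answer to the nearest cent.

$1,219.08

Phase 1: 200·(1 + 0.0575)^26 ≈ 855.6965.
Phase 2: 855.6965·(1 + 0.08881/12)^48 ≈ 1,219.0751.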